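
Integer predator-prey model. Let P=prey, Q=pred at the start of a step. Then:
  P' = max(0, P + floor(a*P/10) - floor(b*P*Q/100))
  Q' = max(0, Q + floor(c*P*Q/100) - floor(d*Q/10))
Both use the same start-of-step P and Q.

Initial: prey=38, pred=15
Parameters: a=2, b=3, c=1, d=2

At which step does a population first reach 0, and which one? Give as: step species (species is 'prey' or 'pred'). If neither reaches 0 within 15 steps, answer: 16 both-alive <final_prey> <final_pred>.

Answer: 16 both-alive 3 4

Derivation:
Step 1: prey: 38+7-17=28; pred: 15+5-3=17
Step 2: prey: 28+5-14=19; pred: 17+4-3=18
Step 3: prey: 19+3-10=12; pred: 18+3-3=18
Step 4: prey: 12+2-6=8; pred: 18+2-3=17
Step 5: prey: 8+1-4=5; pred: 17+1-3=15
Step 6: prey: 5+1-2=4; pred: 15+0-3=12
Step 7: prey: 4+0-1=3; pred: 12+0-2=10
Step 8: prey: 3+0-0=3; pred: 10+0-2=8
Step 9: prey: 3+0-0=3; pred: 8+0-1=7
Step 10: prey: 3+0-0=3; pred: 7+0-1=6
Step 11: prey: 3+0-0=3; pred: 6+0-1=5
Step 12: prey: 3+0-0=3; pred: 5+0-1=4
Step 13: prey: 3+0-0=3; pred: 4+0-0=4
Steps 14-15: state stable at prey=3, pred=4 (no change)
No extinction within 15 steps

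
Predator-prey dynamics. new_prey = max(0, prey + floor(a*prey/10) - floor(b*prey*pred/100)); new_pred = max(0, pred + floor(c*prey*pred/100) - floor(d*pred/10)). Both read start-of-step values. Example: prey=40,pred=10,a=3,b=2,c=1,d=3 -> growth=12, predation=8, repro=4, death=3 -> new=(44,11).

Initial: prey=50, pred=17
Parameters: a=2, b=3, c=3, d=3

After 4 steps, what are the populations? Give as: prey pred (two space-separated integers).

Step 1: prey: 50+10-25=35; pred: 17+25-5=37
Step 2: prey: 35+7-38=4; pred: 37+38-11=64
Step 3: prey: 4+0-7=0; pred: 64+7-19=52
Step 4: prey: 0+0-0=0; pred: 52+0-15=37

Answer: 0 37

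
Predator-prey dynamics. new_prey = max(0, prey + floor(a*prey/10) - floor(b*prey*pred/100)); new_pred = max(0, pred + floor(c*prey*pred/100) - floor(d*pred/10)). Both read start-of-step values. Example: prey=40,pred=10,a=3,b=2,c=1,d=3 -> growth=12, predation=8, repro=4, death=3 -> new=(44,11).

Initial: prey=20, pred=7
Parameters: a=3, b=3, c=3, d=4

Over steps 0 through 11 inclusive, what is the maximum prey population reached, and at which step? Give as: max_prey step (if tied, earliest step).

Answer: 23 2

Derivation:
Step 1: prey: 20+6-4=22; pred: 7+4-2=9
Step 2: prey: 22+6-5=23; pred: 9+5-3=11
Step 3: prey: 23+6-7=22; pred: 11+7-4=14
Step 4: prey: 22+6-9=19; pred: 14+9-5=18
Step 5: prey: 19+5-10=14; pred: 18+10-7=21
Step 6: prey: 14+4-8=10; pred: 21+8-8=21
Step 7: prey: 10+3-6=7; pred: 21+6-8=19
Step 8: prey: 7+2-3=6; pred: 19+3-7=15
Step 9: prey: 6+1-2=5; pred: 15+2-6=11
Step 10: prey: 5+1-1=5; pred: 11+1-4=8
Step 11: prey: 5+1-1=5; pred: 8+1-3=6
Max prey = 23 at step 2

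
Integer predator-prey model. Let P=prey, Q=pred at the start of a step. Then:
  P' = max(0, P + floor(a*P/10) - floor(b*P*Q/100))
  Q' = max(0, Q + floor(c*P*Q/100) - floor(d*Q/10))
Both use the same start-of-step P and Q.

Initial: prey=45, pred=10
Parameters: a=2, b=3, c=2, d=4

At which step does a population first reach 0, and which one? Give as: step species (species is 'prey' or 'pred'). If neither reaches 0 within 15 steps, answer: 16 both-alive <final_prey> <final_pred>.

Step 1: prey: 45+9-13=41; pred: 10+9-4=15
Step 2: prey: 41+8-18=31; pred: 15+12-6=21
Step 3: prey: 31+6-19=18; pred: 21+13-8=26
Step 4: prey: 18+3-14=7; pred: 26+9-10=25
Step 5: prey: 7+1-5=3; pred: 25+3-10=18
Step 6: prey: 3+0-1=2; pred: 18+1-7=12
Step 7: prey: 2+0-0=2; pred: 12+0-4=8
Step 8: prey: 2+0-0=2; pred: 8+0-3=5
Step 9: prey: 2+0-0=2; pred: 5+0-2=3
Step 10: prey: 2+0-0=2; pred: 3+0-1=2
Step 11: prey: 2+0-0=2; pred: 2+0-0=2
Steps 12-15: state stable at prey=2, pred=2 (no change)
No extinction within 15 steps

Answer: 16 both-alive 2 2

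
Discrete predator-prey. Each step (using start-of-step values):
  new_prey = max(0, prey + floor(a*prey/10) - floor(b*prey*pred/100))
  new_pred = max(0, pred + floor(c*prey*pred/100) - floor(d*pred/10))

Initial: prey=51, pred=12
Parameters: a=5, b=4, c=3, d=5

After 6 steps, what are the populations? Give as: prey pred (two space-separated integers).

Step 1: prey: 51+25-24=52; pred: 12+18-6=24
Step 2: prey: 52+26-49=29; pred: 24+37-12=49
Step 3: prey: 29+14-56=0; pred: 49+42-24=67
Step 4: prey: 0+0-0=0; pred: 67+0-33=34
Step 5: prey: 0+0-0=0; pred: 34+0-17=17
Step 6: prey: 0+0-0=0; pred: 17+0-8=9

Answer: 0 9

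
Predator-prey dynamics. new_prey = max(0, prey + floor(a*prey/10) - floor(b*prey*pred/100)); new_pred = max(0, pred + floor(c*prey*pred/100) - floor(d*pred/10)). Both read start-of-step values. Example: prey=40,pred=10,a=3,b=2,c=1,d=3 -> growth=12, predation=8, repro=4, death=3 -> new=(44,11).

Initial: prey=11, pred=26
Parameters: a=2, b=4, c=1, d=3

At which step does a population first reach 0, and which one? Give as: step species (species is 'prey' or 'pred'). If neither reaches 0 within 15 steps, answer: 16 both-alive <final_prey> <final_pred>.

Answer: 16 both-alive 1 3

Derivation:
Step 1: prey: 11+2-11=2; pred: 26+2-7=21
Step 2: prey: 2+0-1=1; pred: 21+0-6=15
Step 3: prey: 1+0-0=1; pred: 15+0-4=11
Step 4: prey: 1+0-0=1; pred: 11+0-3=8
Step 5: prey: 1+0-0=1; pred: 8+0-2=6
Step 6: prey: 1+0-0=1; pred: 6+0-1=5
Step 7: prey: 1+0-0=1; pred: 5+0-1=4
Step 8: prey: 1+0-0=1; pred: 4+0-1=3
Step 9: prey: 1+0-0=1; pred: 3+0-0=3
Steps 10-15: state stable at prey=1, pred=3 (no change)
No extinction within 15 steps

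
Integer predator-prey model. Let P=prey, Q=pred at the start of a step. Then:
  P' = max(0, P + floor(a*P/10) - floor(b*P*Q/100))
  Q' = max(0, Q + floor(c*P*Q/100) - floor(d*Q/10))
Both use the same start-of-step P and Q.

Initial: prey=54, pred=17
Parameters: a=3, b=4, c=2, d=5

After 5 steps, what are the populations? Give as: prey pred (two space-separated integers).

Step 1: prey: 54+16-36=34; pred: 17+18-8=27
Step 2: prey: 34+10-36=8; pred: 27+18-13=32
Step 3: prey: 8+2-10=0; pred: 32+5-16=21
Step 4: prey: 0+0-0=0; pred: 21+0-10=11
Step 5: prey: 0+0-0=0; pred: 11+0-5=6

Answer: 0 6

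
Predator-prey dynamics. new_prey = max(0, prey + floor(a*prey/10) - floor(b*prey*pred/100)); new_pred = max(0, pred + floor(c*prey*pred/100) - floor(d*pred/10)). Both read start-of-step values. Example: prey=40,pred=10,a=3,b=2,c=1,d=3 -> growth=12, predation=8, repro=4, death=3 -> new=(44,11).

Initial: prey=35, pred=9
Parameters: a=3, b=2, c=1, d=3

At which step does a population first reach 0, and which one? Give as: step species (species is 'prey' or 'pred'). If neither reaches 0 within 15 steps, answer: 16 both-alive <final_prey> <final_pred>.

Answer: 16 both-alive 11 11

Derivation:
Step 1: prey: 35+10-6=39; pred: 9+3-2=10
Step 2: prey: 39+11-7=43; pred: 10+3-3=10
Step 3: prey: 43+12-8=47; pred: 10+4-3=11
Step 4: prey: 47+14-10=51; pred: 11+5-3=13
Step 5: prey: 51+15-13=53; pred: 13+6-3=16
Step 6: prey: 53+15-16=52; pred: 16+8-4=20
Step 7: prey: 52+15-20=47; pred: 20+10-6=24
Step 8: prey: 47+14-22=39; pred: 24+11-7=28
Step 9: prey: 39+11-21=29; pred: 28+10-8=30
Step 10: prey: 29+8-17=20; pred: 30+8-9=29
Step 11: prey: 20+6-11=15; pred: 29+5-8=26
Step 12: prey: 15+4-7=12; pred: 26+3-7=22
Step 13: prey: 12+3-5=10; pred: 22+2-6=18
Step 14: prey: 10+3-3=10; pred: 18+1-5=14
Step 15: prey: 10+3-2=11; pred: 14+1-4=11
No extinction within 15 steps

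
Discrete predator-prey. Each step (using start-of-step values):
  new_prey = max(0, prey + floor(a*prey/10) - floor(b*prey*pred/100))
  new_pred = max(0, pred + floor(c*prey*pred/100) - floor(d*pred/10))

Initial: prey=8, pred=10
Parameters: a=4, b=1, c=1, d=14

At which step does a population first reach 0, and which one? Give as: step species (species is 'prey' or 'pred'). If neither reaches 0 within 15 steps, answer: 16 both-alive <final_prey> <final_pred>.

Step 1: prey: 8+3-0=11; pred: 10+0-14=0
First extinction: pred at step 1

Answer: 1 pred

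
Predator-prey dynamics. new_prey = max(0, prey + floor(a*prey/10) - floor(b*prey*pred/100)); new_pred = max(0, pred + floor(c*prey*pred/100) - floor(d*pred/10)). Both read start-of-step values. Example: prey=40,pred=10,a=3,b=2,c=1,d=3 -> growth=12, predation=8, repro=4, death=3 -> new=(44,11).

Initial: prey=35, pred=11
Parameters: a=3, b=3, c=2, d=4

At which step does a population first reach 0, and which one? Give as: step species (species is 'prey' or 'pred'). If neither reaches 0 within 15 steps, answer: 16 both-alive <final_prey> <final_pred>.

Step 1: prey: 35+10-11=34; pred: 11+7-4=14
Step 2: prey: 34+10-14=30; pred: 14+9-5=18
Step 3: prey: 30+9-16=23; pred: 18+10-7=21
Step 4: prey: 23+6-14=15; pred: 21+9-8=22
Step 5: prey: 15+4-9=10; pred: 22+6-8=20
Step 6: prey: 10+3-6=7; pred: 20+4-8=16
Step 7: prey: 7+2-3=6; pred: 16+2-6=12
Step 8: prey: 6+1-2=5; pred: 12+1-4=9
Step 9: prey: 5+1-1=5; pred: 9+0-3=6
Step 10: prey: 5+1-0=6; pred: 6+0-2=4
Step 11: prey: 6+1-0=7; pred: 4+0-1=3
Step 12: prey: 7+2-0=9; pred: 3+0-1=2
Step 13: prey: 9+2-0=11; pred: 2+0-0=2
Step 14: prey: 11+3-0=14; pred: 2+0-0=2
Step 15: prey: 14+4-0=18; pred: 2+0-0=2
No extinction within 15 steps

Answer: 16 both-alive 18 2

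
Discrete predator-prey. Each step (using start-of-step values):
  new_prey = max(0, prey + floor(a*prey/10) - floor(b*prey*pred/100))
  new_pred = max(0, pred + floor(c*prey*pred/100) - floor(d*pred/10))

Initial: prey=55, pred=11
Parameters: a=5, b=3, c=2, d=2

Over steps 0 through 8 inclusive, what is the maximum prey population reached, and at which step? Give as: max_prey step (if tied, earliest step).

Answer: 64 1

Derivation:
Step 1: prey: 55+27-18=64; pred: 11+12-2=21
Step 2: prey: 64+32-40=56; pred: 21+26-4=43
Step 3: prey: 56+28-72=12; pred: 43+48-8=83
Step 4: prey: 12+6-29=0; pred: 83+19-16=86
Step 5: prey: 0+0-0=0; pred: 86+0-17=69
Step 6: prey: 0+0-0=0; pred: 69+0-13=56
Step 7: prey: 0+0-0=0; pred: 56+0-11=45
Step 8: prey: 0+0-0=0; pred: 45+0-9=36
Max prey = 64 at step 1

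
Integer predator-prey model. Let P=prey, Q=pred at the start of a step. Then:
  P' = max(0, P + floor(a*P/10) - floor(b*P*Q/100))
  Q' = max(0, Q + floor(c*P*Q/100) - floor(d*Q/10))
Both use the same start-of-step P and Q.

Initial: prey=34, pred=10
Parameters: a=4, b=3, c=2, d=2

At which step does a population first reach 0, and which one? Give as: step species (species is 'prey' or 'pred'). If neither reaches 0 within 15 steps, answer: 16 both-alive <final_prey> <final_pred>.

Step 1: prey: 34+13-10=37; pred: 10+6-2=14
Step 2: prey: 37+14-15=36; pred: 14+10-2=22
Step 3: prey: 36+14-23=27; pred: 22+15-4=33
Step 4: prey: 27+10-26=11; pred: 33+17-6=44
Step 5: prey: 11+4-14=1; pred: 44+9-8=45
Step 6: prey: 1+0-1=0; pred: 45+0-9=36
First extinction: prey at step 6

Answer: 6 prey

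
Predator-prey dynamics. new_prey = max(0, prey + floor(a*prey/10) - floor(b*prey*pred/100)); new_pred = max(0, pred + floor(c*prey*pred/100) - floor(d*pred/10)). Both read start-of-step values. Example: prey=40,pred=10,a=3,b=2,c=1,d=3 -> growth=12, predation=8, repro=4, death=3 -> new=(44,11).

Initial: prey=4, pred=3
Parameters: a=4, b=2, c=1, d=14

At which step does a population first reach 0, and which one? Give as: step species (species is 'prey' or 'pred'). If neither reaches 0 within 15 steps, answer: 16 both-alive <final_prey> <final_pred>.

Step 1: prey: 4+1-0=5; pred: 3+0-4=0
First extinction: pred at step 1

Answer: 1 pred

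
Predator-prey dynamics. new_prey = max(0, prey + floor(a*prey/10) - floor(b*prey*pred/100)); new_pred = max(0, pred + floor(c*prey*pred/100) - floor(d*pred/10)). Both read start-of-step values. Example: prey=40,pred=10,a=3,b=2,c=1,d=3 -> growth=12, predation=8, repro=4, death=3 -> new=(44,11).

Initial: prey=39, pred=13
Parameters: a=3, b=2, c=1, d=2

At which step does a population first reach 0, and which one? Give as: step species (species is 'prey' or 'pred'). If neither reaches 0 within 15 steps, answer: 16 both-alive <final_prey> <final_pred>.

Step 1: prey: 39+11-10=40; pred: 13+5-2=16
Step 2: prey: 40+12-12=40; pred: 16+6-3=19
Step 3: prey: 40+12-15=37; pred: 19+7-3=23
Step 4: prey: 37+11-17=31; pred: 23+8-4=27
Step 5: prey: 31+9-16=24; pred: 27+8-5=30
Step 6: prey: 24+7-14=17; pred: 30+7-6=31
Step 7: prey: 17+5-10=12; pred: 31+5-6=30
Step 8: prey: 12+3-7=8; pred: 30+3-6=27
Step 9: prey: 8+2-4=6; pred: 27+2-5=24
Step 10: prey: 6+1-2=5; pred: 24+1-4=21
Step 11: prey: 5+1-2=4; pred: 21+1-4=18
Step 12: prey: 4+1-1=4; pred: 18+0-3=15
Step 13: prey: 4+1-1=4; pred: 15+0-3=12
Step 14: prey: 4+1-0=5; pred: 12+0-2=10
Step 15: prey: 5+1-1=5; pred: 10+0-2=8
No extinction within 15 steps

Answer: 16 both-alive 5 8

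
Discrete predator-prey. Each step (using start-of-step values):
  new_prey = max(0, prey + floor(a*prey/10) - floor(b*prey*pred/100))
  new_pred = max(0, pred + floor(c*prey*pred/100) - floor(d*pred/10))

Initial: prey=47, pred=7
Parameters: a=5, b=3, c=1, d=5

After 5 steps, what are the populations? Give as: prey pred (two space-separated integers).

Step 1: prey: 47+23-9=61; pred: 7+3-3=7
Step 2: prey: 61+30-12=79; pred: 7+4-3=8
Step 3: prey: 79+39-18=100; pred: 8+6-4=10
Step 4: prey: 100+50-30=120; pred: 10+10-5=15
Step 5: prey: 120+60-54=126; pred: 15+18-7=26

Answer: 126 26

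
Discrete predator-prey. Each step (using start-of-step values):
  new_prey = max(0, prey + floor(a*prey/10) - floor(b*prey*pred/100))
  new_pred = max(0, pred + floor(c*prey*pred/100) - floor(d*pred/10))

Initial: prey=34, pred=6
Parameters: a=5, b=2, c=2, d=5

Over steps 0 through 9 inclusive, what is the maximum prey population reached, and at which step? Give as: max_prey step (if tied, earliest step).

Answer: 98 4

Derivation:
Step 1: prey: 34+17-4=47; pred: 6+4-3=7
Step 2: prey: 47+23-6=64; pred: 7+6-3=10
Step 3: prey: 64+32-12=84; pred: 10+12-5=17
Step 4: prey: 84+42-28=98; pred: 17+28-8=37
Step 5: prey: 98+49-72=75; pred: 37+72-18=91
Step 6: prey: 75+37-136=0; pred: 91+136-45=182
Step 7: prey: 0+0-0=0; pred: 182+0-91=91
Step 8: prey: 0+0-0=0; pred: 91+0-45=46
Step 9: prey: 0+0-0=0; pred: 46+0-23=23
Max prey = 98 at step 4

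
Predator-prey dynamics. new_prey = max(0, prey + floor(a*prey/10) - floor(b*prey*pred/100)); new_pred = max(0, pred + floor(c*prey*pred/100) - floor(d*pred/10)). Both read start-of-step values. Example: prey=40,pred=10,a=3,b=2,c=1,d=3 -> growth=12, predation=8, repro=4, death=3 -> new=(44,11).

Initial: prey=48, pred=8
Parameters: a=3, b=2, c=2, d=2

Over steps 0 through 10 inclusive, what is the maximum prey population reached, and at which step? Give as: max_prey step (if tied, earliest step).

Answer: 56 2

Derivation:
Step 1: prey: 48+14-7=55; pred: 8+7-1=14
Step 2: prey: 55+16-15=56; pred: 14+15-2=27
Step 3: prey: 56+16-30=42; pred: 27+30-5=52
Step 4: prey: 42+12-43=11; pred: 52+43-10=85
Step 5: prey: 11+3-18=0; pred: 85+18-17=86
Step 6: prey: 0+0-0=0; pred: 86+0-17=69
Step 7: prey: 0+0-0=0; pred: 69+0-13=56
Step 8: prey: 0+0-0=0; pred: 56+0-11=45
Step 9: prey: 0+0-0=0; pred: 45+0-9=36
Step 10: prey: 0+0-0=0; pred: 36+0-7=29
Max prey = 56 at step 2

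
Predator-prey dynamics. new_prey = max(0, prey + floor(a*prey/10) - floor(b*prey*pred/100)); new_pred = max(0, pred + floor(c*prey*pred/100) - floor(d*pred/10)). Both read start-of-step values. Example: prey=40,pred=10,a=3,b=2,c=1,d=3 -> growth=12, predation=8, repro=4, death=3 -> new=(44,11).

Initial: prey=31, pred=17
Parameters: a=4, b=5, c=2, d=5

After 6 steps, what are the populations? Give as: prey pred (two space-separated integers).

Answer: 5 2

Derivation:
Step 1: prey: 31+12-26=17; pred: 17+10-8=19
Step 2: prey: 17+6-16=7; pred: 19+6-9=16
Step 3: prey: 7+2-5=4; pred: 16+2-8=10
Step 4: prey: 4+1-2=3; pred: 10+0-5=5
Step 5: prey: 3+1-0=4; pred: 5+0-2=3
Step 6: prey: 4+1-0=5; pred: 3+0-1=2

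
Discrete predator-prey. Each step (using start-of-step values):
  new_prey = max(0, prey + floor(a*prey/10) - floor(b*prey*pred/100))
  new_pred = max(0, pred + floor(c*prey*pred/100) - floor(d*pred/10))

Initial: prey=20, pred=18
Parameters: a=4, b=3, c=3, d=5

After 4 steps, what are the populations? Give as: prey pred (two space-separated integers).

Step 1: prey: 20+8-10=18; pred: 18+10-9=19
Step 2: prey: 18+7-10=15; pred: 19+10-9=20
Step 3: prey: 15+6-9=12; pred: 20+9-10=19
Step 4: prey: 12+4-6=10; pred: 19+6-9=16

Answer: 10 16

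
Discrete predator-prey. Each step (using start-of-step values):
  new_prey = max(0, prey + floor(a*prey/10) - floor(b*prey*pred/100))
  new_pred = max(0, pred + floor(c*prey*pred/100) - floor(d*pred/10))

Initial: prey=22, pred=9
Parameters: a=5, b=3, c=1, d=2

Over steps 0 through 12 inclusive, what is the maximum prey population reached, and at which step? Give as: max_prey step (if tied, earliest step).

Step 1: prey: 22+11-5=28; pred: 9+1-1=9
Step 2: prey: 28+14-7=35; pred: 9+2-1=10
Step 3: prey: 35+17-10=42; pred: 10+3-2=11
Step 4: prey: 42+21-13=50; pred: 11+4-2=13
Step 5: prey: 50+25-19=56; pred: 13+6-2=17
Step 6: prey: 56+28-28=56; pred: 17+9-3=23
Step 7: prey: 56+28-38=46; pred: 23+12-4=31
Step 8: prey: 46+23-42=27; pred: 31+14-6=39
Step 9: prey: 27+13-31=9; pred: 39+10-7=42
Step 10: prey: 9+4-11=2; pred: 42+3-8=37
Step 11: prey: 2+1-2=1; pred: 37+0-7=30
Step 12: prey: 1+0-0=1; pred: 30+0-6=24
Max prey = 56 at step 5

Answer: 56 5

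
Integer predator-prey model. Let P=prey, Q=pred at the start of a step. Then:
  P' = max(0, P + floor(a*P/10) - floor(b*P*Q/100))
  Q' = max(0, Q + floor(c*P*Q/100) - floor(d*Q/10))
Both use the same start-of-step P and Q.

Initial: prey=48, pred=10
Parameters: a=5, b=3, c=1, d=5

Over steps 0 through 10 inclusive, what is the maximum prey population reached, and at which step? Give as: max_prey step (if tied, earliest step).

Answer: 101 5

Derivation:
Step 1: prey: 48+24-14=58; pred: 10+4-5=9
Step 2: prey: 58+29-15=72; pred: 9+5-4=10
Step 3: prey: 72+36-21=87; pred: 10+7-5=12
Step 4: prey: 87+43-31=99; pred: 12+10-6=16
Step 5: prey: 99+49-47=101; pred: 16+15-8=23
Step 6: prey: 101+50-69=82; pred: 23+23-11=35
Step 7: prey: 82+41-86=37; pred: 35+28-17=46
Step 8: prey: 37+18-51=4; pred: 46+17-23=40
Step 9: prey: 4+2-4=2; pred: 40+1-20=21
Step 10: prey: 2+1-1=2; pred: 21+0-10=11
Max prey = 101 at step 5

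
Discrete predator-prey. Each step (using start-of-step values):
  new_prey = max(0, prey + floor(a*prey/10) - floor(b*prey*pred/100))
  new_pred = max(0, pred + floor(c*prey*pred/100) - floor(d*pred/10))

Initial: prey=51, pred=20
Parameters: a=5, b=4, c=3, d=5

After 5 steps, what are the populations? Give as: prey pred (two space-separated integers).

Answer: 0 8

Derivation:
Step 1: prey: 51+25-40=36; pred: 20+30-10=40
Step 2: prey: 36+18-57=0; pred: 40+43-20=63
Step 3: prey: 0+0-0=0; pred: 63+0-31=32
Step 4: prey: 0+0-0=0; pred: 32+0-16=16
Step 5: prey: 0+0-0=0; pred: 16+0-8=8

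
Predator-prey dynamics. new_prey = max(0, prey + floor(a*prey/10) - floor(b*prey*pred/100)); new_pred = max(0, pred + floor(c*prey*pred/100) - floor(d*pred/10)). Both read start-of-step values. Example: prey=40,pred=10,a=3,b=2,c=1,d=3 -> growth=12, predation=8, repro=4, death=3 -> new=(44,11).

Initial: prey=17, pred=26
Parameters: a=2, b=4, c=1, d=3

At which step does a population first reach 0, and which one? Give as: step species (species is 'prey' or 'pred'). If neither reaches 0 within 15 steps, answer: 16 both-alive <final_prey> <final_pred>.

Answer: 16 both-alive 1 3

Derivation:
Step 1: prey: 17+3-17=3; pred: 26+4-7=23
Step 2: prey: 3+0-2=1; pred: 23+0-6=17
Step 3: prey: 1+0-0=1; pred: 17+0-5=12
Step 4: prey: 1+0-0=1; pred: 12+0-3=9
Step 5: prey: 1+0-0=1; pred: 9+0-2=7
Step 6: prey: 1+0-0=1; pred: 7+0-2=5
Step 7: prey: 1+0-0=1; pred: 5+0-1=4
Step 8: prey: 1+0-0=1; pred: 4+0-1=3
Step 9: prey: 1+0-0=1; pred: 3+0-0=3
Steps 10-15: state stable at prey=1, pred=3 (no change)
No extinction within 15 steps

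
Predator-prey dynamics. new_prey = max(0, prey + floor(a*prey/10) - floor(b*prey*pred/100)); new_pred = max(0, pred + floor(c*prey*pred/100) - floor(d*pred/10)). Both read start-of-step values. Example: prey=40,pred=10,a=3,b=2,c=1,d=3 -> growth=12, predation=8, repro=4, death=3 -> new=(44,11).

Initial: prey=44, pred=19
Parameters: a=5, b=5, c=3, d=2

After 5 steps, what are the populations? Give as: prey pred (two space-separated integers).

Answer: 0 33

Derivation:
Step 1: prey: 44+22-41=25; pred: 19+25-3=41
Step 2: prey: 25+12-51=0; pred: 41+30-8=63
Step 3: prey: 0+0-0=0; pred: 63+0-12=51
Step 4: prey: 0+0-0=0; pred: 51+0-10=41
Step 5: prey: 0+0-0=0; pred: 41+0-8=33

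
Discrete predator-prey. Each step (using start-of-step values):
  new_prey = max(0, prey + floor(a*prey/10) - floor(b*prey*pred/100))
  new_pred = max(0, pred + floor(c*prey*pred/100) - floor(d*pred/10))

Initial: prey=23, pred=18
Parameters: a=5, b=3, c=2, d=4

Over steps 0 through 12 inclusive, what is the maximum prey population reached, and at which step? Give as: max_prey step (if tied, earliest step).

Step 1: prey: 23+11-12=22; pred: 18+8-7=19
Step 2: prey: 22+11-12=21; pred: 19+8-7=20
Step 3: prey: 21+10-12=19; pred: 20+8-8=20
Step 4: prey: 19+9-11=17; pred: 20+7-8=19
Step 5: prey: 17+8-9=16; pred: 19+6-7=18
Step 6: prey: 16+8-8=16; pred: 18+5-7=16
Step 7: prey: 16+8-7=17; pred: 16+5-6=15
Step 8: prey: 17+8-7=18; pred: 15+5-6=14
Step 9: prey: 18+9-7=20; pred: 14+5-5=14
Step 10: prey: 20+10-8=22; pred: 14+5-5=14
Step 11: prey: 22+11-9=24; pred: 14+6-5=15
Step 12: prey: 24+12-10=26; pred: 15+7-6=16
Max prey = 26 at step 12

Answer: 26 12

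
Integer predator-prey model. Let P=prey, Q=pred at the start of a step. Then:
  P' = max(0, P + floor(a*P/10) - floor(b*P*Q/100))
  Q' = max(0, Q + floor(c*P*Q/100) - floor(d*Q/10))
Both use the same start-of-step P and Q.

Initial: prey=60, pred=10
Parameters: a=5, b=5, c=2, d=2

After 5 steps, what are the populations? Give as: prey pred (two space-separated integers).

Answer: 0 36

Derivation:
Step 1: prey: 60+30-30=60; pred: 10+12-2=20
Step 2: prey: 60+30-60=30; pred: 20+24-4=40
Step 3: prey: 30+15-60=0; pred: 40+24-8=56
Step 4: prey: 0+0-0=0; pred: 56+0-11=45
Step 5: prey: 0+0-0=0; pred: 45+0-9=36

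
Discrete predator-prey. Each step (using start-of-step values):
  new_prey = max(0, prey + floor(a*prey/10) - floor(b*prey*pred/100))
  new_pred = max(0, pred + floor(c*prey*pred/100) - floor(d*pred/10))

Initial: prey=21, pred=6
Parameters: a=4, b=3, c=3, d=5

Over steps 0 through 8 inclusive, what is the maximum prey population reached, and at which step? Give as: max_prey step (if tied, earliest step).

Step 1: prey: 21+8-3=26; pred: 6+3-3=6
Step 2: prey: 26+10-4=32; pred: 6+4-3=7
Step 3: prey: 32+12-6=38; pred: 7+6-3=10
Step 4: prey: 38+15-11=42; pred: 10+11-5=16
Step 5: prey: 42+16-20=38; pred: 16+20-8=28
Step 6: prey: 38+15-31=22; pred: 28+31-14=45
Step 7: prey: 22+8-29=1; pred: 45+29-22=52
Step 8: prey: 1+0-1=0; pred: 52+1-26=27
Max prey = 42 at step 4

Answer: 42 4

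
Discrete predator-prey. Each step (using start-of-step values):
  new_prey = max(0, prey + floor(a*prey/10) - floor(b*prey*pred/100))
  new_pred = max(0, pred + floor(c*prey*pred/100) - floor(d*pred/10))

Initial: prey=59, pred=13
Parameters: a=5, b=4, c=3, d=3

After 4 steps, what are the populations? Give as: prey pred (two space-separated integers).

Answer: 0 59

Derivation:
Step 1: prey: 59+29-30=58; pred: 13+23-3=33
Step 2: prey: 58+29-76=11; pred: 33+57-9=81
Step 3: prey: 11+5-35=0; pred: 81+26-24=83
Step 4: prey: 0+0-0=0; pred: 83+0-24=59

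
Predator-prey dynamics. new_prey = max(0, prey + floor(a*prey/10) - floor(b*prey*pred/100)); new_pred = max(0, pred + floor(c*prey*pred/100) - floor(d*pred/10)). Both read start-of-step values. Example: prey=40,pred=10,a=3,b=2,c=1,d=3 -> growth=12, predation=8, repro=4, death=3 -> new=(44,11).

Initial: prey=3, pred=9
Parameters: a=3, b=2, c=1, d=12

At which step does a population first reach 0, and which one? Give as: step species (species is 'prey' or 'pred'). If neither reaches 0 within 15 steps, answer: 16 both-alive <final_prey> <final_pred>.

Answer: 1 pred

Derivation:
Step 1: prey: 3+0-0=3; pred: 9+0-10=0
First extinction: pred at step 1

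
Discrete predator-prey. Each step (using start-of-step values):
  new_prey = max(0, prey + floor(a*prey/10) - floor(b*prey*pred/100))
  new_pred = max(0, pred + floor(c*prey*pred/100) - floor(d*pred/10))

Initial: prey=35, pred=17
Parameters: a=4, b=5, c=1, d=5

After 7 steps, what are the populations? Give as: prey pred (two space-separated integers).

Answer: 34 1

Derivation:
Step 1: prey: 35+14-29=20; pred: 17+5-8=14
Step 2: prey: 20+8-14=14; pred: 14+2-7=9
Step 3: prey: 14+5-6=13; pred: 9+1-4=6
Step 4: prey: 13+5-3=15; pred: 6+0-3=3
Step 5: prey: 15+6-2=19; pred: 3+0-1=2
Step 6: prey: 19+7-1=25; pred: 2+0-1=1
Step 7: prey: 25+10-1=34; pred: 1+0-0=1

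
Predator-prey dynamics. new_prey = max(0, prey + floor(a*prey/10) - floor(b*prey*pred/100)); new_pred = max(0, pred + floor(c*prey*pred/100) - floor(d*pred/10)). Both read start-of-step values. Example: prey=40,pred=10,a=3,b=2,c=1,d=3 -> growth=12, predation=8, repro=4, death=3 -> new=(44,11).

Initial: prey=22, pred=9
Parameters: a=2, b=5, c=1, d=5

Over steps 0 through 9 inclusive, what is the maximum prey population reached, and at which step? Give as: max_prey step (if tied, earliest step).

Answer: 35 9

Derivation:
Step 1: prey: 22+4-9=17; pred: 9+1-4=6
Step 2: prey: 17+3-5=15; pred: 6+1-3=4
Step 3: prey: 15+3-3=15; pred: 4+0-2=2
Step 4: prey: 15+3-1=17; pred: 2+0-1=1
Step 5: prey: 17+3-0=20; pred: 1+0-0=1
Step 6: prey: 20+4-1=23; pred: 1+0-0=1
Step 7: prey: 23+4-1=26; pred: 1+0-0=1
Step 8: prey: 26+5-1=30; pred: 1+0-0=1
Step 9: prey: 30+6-1=35; pred: 1+0-0=1
Max prey = 35 at step 9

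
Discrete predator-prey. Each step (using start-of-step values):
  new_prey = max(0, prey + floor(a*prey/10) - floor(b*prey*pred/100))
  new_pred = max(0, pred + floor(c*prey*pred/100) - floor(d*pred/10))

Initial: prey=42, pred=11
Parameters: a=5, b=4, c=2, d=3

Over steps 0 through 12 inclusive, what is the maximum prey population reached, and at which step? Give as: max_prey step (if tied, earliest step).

Step 1: prey: 42+21-18=45; pred: 11+9-3=17
Step 2: prey: 45+22-30=37; pred: 17+15-5=27
Step 3: prey: 37+18-39=16; pred: 27+19-8=38
Step 4: prey: 16+8-24=0; pred: 38+12-11=39
Step 5: prey: 0+0-0=0; pred: 39+0-11=28
Step 6: prey: 0+0-0=0; pred: 28+0-8=20
Step 7: prey: 0+0-0=0; pred: 20+0-6=14
Step 8: prey: 0+0-0=0; pred: 14+0-4=10
Step 9: prey: 0+0-0=0; pred: 10+0-3=7
Step 10: prey: 0+0-0=0; pred: 7+0-2=5
Step 11: prey: 0+0-0=0; pred: 5+0-1=4
Step 12: prey: 0+0-0=0; pred: 4+0-1=3
Max prey = 45 at step 1

Answer: 45 1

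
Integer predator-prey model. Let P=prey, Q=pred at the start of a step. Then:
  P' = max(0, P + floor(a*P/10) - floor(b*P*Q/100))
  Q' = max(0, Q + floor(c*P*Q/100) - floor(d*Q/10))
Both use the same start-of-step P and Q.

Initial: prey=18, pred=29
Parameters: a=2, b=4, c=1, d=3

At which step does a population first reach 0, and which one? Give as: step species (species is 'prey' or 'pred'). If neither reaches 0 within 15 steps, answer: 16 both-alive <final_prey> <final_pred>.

Answer: 2 prey

Derivation:
Step 1: prey: 18+3-20=1; pred: 29+5-8=26
Step 2: prey: 1+0-1=0; pred: 26+0-7=19
First extinction: prey at step 2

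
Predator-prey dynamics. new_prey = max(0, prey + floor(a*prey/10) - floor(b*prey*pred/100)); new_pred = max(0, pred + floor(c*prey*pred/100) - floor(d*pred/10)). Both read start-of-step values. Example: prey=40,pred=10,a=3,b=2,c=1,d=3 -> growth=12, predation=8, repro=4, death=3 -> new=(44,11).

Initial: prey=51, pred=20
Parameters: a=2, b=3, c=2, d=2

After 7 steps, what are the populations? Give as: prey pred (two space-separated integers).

Answer: 0 20

Derivation:
Step 1: prey: 51+10-30=31; pred: 20+20-4=36
Step 2: prey: 31+6-33=4; pred: 36+22-7=51
Step 3: prey: 4+0-6=0; pred: 51+4-10=45
Step 4: prey: 0+0-0=0; pred: 45+0-9=36
Step 5: prey: 0+0-0=0; pred: 36+0-7=29
Step 6: prey: 0+0-0=0; pred: 29+0-5=24
Step 7: prey: 0+0-0=0; pred: 24+0-4=20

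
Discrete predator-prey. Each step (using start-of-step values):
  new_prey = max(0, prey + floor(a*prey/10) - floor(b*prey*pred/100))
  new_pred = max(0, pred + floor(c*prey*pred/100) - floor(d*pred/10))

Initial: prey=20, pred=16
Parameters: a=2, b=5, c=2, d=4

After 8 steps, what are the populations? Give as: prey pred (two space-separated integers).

Answer: 2 2

Derivation:
Step 1: prey: 20+4-16=8; pred: 16+6-6=16
Step 2: prey: 8+1-6=3; pred: 16+2-6=12
Step 3: prey: 3+0-1=2; pred: 12+0-4=8
Step 4: prey: 2+0-0=2; pred: 8+0-3=5
Step 5: prey: 2+0-0=2; pred: 5+0-2=3
Step 6: prey: 2+0-0=2; pred: 3+0-1=2
Step 7: prey: 2+0-0=2; pred: 2+0-0=2
Step 8: prey: 2+0-0=2; pred: 2+0-0=2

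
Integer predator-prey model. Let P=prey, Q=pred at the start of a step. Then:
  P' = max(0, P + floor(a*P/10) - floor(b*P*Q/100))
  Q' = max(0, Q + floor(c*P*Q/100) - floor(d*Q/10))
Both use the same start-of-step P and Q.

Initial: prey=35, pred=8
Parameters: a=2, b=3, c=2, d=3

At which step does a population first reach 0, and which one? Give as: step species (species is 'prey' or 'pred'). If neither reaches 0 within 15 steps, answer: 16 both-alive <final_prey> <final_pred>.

Answer: 16 both-alive 3 3

Derivation:
Step 1: prey: 35+7-8=34; pred: 8+5-2=11
Step 2: prey: 34+6-11=29; pred: 11+7-3=15
Step 3: prey: 29+5-13=21; pred: 15+8-4=19
Step 4: prey: 21+4-11=14; pred: 19+7-5=21
Step 5: prey: 14+2-8=8; pred: 21+5-6=20
Step 6: prey: 8+1-4=5; pred: 20+3-6=17
Step 7: prey: 5+1-2=4; pred: 17+1-5=13
Step 8: prey: 4+0-1=3; pred: 13+1-3=11
Step 9: prey: 3+0-0=3; pred: 11+0-3=8
Step 10: prey: 3+0-0=3; pred: 8+0-2=6
Step 11: prey: 3+0-0=3; pred: 6+0-1=5
Step 12: prey: 3+0-0=3; pred: 5+0-1=4
Step 13: prey: 3+0-0=3; pred: 4+0-1=3
Step 14: prey: 3+0-0=3; pred: 3+0-0=3
Steps 15-15: state stable at prey=3, pred=3 (no change)
No extinction within 15 steps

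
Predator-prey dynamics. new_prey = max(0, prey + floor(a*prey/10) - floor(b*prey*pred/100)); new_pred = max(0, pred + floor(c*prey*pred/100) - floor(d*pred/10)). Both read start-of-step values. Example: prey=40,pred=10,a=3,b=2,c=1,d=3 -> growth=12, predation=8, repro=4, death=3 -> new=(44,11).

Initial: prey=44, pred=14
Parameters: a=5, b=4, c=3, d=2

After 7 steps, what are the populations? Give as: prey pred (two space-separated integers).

Answer: 0 31

Derivation:
Step 1: prey: 44+22-24=42; pred: 14+18-2=30
Step 2: prey: 42+21-50=13; pred: 30+37-6=61
Step 3: prey: 13+6-31=0; pred: 61+23-12=72
Step 4: prey: 0+0-0=0; pred: 72+0-14=58
Step 5: prey: 0+0-0=0; pred: 58+0-11=47
Step 6: prey: 0+0-0=0; pred: 47+0-9=38
Step 7: prey: 0+0-0=0; pred: 38+0-7=31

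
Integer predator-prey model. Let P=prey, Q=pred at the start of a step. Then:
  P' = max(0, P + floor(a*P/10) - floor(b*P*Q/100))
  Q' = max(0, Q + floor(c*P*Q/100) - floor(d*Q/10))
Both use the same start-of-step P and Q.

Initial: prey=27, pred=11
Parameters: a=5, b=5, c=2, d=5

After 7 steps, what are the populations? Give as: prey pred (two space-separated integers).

Answer: 21 9

Derivation:
Step 1: prey: 27+13-14=26; pred: 11+5-5=11
Step 2: prey: 26+13-14=25; pred: 11+5-5=11
Step 3: prey: 25+12-13=24; pred: 11+5-5=11
Step 4: prey: 24+12-13=23; pred: 11+5-5=11
Step 5: prey: 23+11-12=22; pred: 11+5-5=11
Step 6: prey: 22+11-12=21; pred: 11+4-5=10
Step 7: prey: 21+10-10=21; pred: 10+4-5=9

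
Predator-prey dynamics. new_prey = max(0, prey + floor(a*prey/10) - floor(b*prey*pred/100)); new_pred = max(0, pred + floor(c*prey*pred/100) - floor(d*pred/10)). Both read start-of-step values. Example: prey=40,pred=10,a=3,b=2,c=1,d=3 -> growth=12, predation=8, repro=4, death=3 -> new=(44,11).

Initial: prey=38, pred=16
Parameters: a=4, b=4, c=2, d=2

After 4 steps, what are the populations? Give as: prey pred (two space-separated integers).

Answer: 0 28

Derivation:
Step 1: prey: 38+15-24=29; pred: 16+12-3=25
Step 2: prey: 29+11-29=11; pred: 25+14-5=34
Step 3: prey: 11+4-14=1; pred: 34+7-6=35
Step 4: prey: 1+0-1=0; pred: 35+0-7=28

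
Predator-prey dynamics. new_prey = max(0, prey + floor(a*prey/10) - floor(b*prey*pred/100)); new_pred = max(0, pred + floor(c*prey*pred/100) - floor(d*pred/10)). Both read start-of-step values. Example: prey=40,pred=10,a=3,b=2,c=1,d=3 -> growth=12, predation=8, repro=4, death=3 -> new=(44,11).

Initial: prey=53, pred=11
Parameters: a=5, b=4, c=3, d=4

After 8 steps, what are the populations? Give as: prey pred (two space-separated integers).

Step 1: prey: 53+26-23=56; pred: 11+17-4=24
Step 2: prey: 56+28-53=31; pred: 24+40-9=55
Step 3: prey: 31+15-68=0; pred: 55+51-22=84
Step 4: prey: 0+0-0=0; pred: 84+0-33=51
Step 5: prey: 0+0-0=0; pred: 51+0-20=31
Step 6: prey: 0+0-0=0; pred: 31+0-12=19
Step 7: prey: 0+0-0=0; pred: 19+0-7=12
Step 8: prey: 0+0-0=0; pred: 12+0-4=8

Answer: 0 8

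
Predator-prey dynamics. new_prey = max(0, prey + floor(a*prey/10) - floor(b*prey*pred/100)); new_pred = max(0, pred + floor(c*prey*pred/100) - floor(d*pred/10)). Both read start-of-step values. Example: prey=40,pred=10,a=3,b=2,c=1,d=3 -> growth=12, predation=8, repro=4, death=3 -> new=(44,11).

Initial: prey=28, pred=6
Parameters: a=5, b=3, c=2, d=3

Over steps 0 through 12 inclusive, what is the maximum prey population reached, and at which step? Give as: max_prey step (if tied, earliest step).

Answer: 55 3

Derivation:
Step 1: prey: 28+14-5=37; pred: 6+3-1=8
Step 2: prey: 37+18-8=47; pred: 8+5-2=11
Step 3: prey: 47+23-15=55; pred: 11+10-3=18
Step 4: prey: 55+27-29=53; pred: 18+19-5=32
Step 5: prey: 53+26-50=29; pred: 32+33-9=56
Step 6: prey: 29+14-48=0; pred: 56+32-16=72
Step 7: prey: 0+0-0=0; pred: 72+0-21=51
Step 8: prey: 0+0-0=0; pred: 51+0-15=36
Step 9: prey: 0+0-0=0; pred: 36+0-10=26
Step 10: prey: 0+0-0=0; pred: 26+0-7=19
Step 11: prey: 0+0-0=0; pred: 19+0-5=14
Step 12: prey: 0+0-0=0; pred: 14+0-4=10
Max prey = 55 at step 3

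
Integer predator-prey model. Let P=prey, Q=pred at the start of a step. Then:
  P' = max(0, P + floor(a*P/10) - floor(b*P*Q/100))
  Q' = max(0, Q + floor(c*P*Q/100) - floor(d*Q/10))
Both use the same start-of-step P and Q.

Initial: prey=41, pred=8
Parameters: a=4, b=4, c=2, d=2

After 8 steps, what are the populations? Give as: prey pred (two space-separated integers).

Step 1: prey: 41+16-13=44; pred: 8+6-1=13
Step 2: prey: 44+17-22=39; pred: 13+11-2=22
Step 3: prey: 39+15-34=20; pred: 22+17-4=35
Step 4: prey: 20+8-28=0; pred: 35+14-7=42
Step 5: prey: 0+0-0=0; pred: 42+0-8=34
Step 6: prey: 0+0-0=0; pred: 34+0-6=28
Step 7: prey: 0+0-0=0; pred: 28+0-5=23
Step 8: prey: 0+0-0=0; pred: 23+0-4=19

Answer: 0 19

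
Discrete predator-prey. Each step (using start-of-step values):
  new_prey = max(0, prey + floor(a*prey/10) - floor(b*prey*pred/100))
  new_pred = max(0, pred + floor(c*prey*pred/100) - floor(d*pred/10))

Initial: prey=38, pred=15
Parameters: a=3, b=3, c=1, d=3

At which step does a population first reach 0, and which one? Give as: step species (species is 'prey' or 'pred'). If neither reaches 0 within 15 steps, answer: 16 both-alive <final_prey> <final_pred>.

Answer: 16 both-alive 31 6

Derivation:
Step 1: prey: 38+11-17=32; pred: 15+5-4=16
Step 2: prey: 32+9-15=26; pred: 16+5-4=17
Step 3: prey: 26+7-13=20; pred: 17+4-5=16
Step 4: prey: 20+6-9=17; pred: 16+3-4=15
Step 5: prey: 17+5-7=15; pred: 15+2-4=13
Step 6: prey: 15+4-5=14; pred: 13+1-3=11
Step 7: prey: 14+4-4=14; pred: 11+1-3=9
Step 8: prey: 14+4-3=15; pred: 9+1-2=8
Step 9: prey: 15+4-3=16; pred: 8+1-2=7
Step 10: prey: 16+4-3=17; pred: 7+1-2=6
Step 11: prey: 17+5-3=19; pred: 6+1-1=6
Step 12: prey: 19+5-3=21; pred: 6+1-1=6
Step 13: prey: 21+6-3=24; pred: 6+1-1=6
Step 14: prey: 24+7-4=27; pred: 6+1-1=6
Step 15: prey: 27+8-4=31; pred: 6+1-1=6
No extinction within 15 steps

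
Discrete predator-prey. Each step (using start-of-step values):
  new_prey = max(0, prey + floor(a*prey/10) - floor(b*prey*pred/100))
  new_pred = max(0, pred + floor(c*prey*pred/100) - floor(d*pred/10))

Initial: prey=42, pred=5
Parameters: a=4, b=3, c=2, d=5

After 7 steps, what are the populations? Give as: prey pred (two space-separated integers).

Step 1: prey: 42+16-6=52; pred: 5+4-2=7
Step 2: prey: 52+20-10=62; pred: 7+7-3=11
Step 3: prey: 62+24-20=66; pred: 11+13-5=19
Step 4: prey: 66+26-37=55; pred: 19+25-9=35
Step 5: prey: 55+22-57=20; pred: 35+38-17=56
Step 6: prey: 20+8-33=0; pred: 56+22-28=50
Step 7: prey: 0+0-0=0; pred: 50+0-25=25

Answer: 0 25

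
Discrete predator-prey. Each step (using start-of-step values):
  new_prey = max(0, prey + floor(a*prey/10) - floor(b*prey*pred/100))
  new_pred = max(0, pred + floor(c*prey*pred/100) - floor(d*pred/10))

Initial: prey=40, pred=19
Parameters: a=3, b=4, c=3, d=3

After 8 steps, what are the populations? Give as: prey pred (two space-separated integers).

Answer: 0 7

Derivation:
Step 1: prey: 40+12-30=22; pred: 19+22-5=36
Step 2: prey: 22+6-31=0; pred: 36+23-10=49
Step 3: prey: 0+0-0=0; pred: 49+0-14=35
Step 4: prey: 0+0-0=0; pred: 35+0-10=25
Step 5: prey: 0+0-0=0; pred: 25+0-7=18
Step 6: prey: 0+0-0=0; pred: 18+0-5=13
Step 7: prey: 0+0-0=0; pred: 13+0-3=10
Step 8: prey: 0+0-0=0; pred: 10+0-3=7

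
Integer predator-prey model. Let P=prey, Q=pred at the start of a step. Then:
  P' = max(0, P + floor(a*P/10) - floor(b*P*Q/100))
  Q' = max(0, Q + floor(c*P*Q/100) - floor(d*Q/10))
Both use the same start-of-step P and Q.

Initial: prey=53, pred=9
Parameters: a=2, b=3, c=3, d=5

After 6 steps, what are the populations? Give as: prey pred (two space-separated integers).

Answer: 0 8

Derivation:
Step 1: prey: 53+10-14=49; pred: 9+14-4=19
Step 2: prey: 49+9-27=31; pred: 19+27-9=37
Step 3: prey: 31+6-34=3; pred: 37+34-18=53
Step 4: prey: 3+0-4=0; pred: 53+4-26=31
Step 5: prey: 0+0-0=0; pred: 31+0-15=16
Step 6: prey: 0+0-0=0; pred: 16+0-8=8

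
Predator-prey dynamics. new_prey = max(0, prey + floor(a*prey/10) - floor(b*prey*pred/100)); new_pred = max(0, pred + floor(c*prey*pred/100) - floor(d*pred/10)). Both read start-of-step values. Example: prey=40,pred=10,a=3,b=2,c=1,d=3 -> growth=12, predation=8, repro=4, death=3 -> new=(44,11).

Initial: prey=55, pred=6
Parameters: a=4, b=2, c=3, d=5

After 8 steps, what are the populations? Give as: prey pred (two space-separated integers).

Step 1: prey: 55+22-6=71; pred: 6+9-3=12
Step 2: prey: 71+28-17=82; pred: 12+25-6=31
Step 3: prey: 82+32-50=64; pred: 31+76-15=92
Step 4: prey: 64+25-117=0; pred: 92+176-46=222
Step 5: prey: 0+0-0=0; pred: 222+0-111=111
Step 6: prey: 0+0-0=0; pred: 111+0-55=56
Step 7: prey: 0+0-0=0; pred: 56+0-28=28
Step 8: prey: 0+0-0=0; pred: 28+0-14=14

Answer: 0 14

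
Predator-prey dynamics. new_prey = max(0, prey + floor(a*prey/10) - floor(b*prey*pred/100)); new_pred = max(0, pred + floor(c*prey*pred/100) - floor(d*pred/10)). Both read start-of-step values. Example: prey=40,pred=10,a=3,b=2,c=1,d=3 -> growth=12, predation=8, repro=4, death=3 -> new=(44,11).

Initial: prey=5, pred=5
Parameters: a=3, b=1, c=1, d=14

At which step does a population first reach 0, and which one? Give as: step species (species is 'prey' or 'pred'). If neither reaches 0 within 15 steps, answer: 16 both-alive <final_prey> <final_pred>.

Step 1: prey: 5+1-0=6; pred: 5+0-7=0
First extinction: pred at step 1

Answer: 1 pred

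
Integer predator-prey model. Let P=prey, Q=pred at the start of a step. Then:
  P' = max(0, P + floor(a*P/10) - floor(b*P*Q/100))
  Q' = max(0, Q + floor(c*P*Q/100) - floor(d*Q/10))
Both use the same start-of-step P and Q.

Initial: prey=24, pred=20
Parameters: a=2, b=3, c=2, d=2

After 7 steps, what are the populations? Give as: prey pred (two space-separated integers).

Step 1: prey: 24+4-14=14; pred: 20+9-4=25
Step 2: prey: 14+2-10=6; pred: 25+7-5=27
Step 3: prey: 6+1-4=3; pred: 27+3-5=25
Step 4: prey: 3+0-2=1; pred: 25+1-5=21
Step 5: prey: 1+0-0=1; pred: 21+0-4=17
Step 6: prey: 1+0-0=1; pred: 17+0-3=14
Step 7: prey: 1+0-0=1; pred: 14+0-2=12

Answer: 1 12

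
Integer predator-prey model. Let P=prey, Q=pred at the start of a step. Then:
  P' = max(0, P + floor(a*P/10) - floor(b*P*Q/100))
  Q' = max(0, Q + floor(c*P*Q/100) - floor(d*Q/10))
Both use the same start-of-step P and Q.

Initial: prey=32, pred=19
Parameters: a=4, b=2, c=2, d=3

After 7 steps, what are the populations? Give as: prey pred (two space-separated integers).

Step 1: prey: 32+12-12=32; pred: 19+12-5=26
Step 2: prey: 32+12-16=28; pred: 26+16-7=35
Step 3: prey: 28+11-19=20; pred: 35+19-10=44
Step 4: prey: 20+8-17=11; pred: 44+17-13=48
Step 5: prey: 11+4-10=5; pred: 48+10-14=44
Step 6: prey: 5+2-4=3; pred: 44+4-13=35
Step 7: prey: 3+1-2=2; pred: 35+2-10=27

Answer: 2 27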